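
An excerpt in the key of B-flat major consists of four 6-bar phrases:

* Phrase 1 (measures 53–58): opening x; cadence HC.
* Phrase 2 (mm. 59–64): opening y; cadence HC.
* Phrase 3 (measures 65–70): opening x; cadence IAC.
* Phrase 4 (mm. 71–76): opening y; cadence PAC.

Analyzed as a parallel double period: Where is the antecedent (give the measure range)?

measures 53–64

In a double period the four phrases pair into a large antecedent (phrases 1–2, ending half cadence) and a large consequent (phrases 3–4, ending perfect authentic cadence). The antecedent spans bars 53–64.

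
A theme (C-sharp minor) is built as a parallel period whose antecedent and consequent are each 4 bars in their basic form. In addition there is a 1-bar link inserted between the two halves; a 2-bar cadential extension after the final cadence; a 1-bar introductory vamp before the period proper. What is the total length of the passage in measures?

Basic parallel period: 4 + 4 = 8 bars.
8 (basic form) + 1 (link) + 2 (cadential extension) + 1 (introduction) = 12.

12 measures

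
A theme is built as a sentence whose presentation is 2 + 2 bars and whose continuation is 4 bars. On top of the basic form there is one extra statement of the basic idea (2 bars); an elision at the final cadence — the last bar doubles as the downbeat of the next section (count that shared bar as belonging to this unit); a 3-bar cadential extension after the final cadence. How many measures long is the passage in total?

13 measures

Basic sentence: 2 + 2 + 4 = 8 bars.
8 (basic form) + 2 (extra statement) + 3 (cadential extension) = 13.
The elision shares a bar with the next section but does not change this unit's count.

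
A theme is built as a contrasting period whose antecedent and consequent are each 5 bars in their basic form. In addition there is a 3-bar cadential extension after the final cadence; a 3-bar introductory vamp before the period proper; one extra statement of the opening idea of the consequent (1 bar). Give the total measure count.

Basic contrasting period: 5 + 5 = 10 bars.
10 (basic form) + 3 (cadential extension) + 3 (introduction) + 1 (extra statement) = 17.

17 measures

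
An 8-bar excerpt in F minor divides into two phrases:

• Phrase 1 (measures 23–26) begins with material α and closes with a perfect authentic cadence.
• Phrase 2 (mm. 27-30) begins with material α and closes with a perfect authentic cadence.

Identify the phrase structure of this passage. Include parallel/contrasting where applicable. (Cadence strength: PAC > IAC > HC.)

Both phrases have the same opening (α) and the same cadence (perfect authentic cadence): the second is a restatement, not a consequent, so this is a repeated phrase rather than a period.

repeated phrase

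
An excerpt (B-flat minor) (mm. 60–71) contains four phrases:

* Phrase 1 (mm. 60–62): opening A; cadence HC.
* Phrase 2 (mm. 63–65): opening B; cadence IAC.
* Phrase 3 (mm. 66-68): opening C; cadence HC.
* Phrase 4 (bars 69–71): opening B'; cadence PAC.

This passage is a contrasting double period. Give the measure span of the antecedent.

In a double period the four phrases pair into a large antecedent (phrases 1–2, ending imperfect authentic cadence) and a large consequent (phrases 3–4, ending perfect authentic cadence). The antecedent spans mm. 60-65.

measures 60–65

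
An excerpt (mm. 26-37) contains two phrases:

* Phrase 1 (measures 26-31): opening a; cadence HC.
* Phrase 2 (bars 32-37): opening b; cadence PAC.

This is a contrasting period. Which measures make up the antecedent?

The phrase ending with the weaker cadence (half cadence) is the antecedent; the one ending more conclusively (perfect authentic cadence) is the consequent. The antecedent is measures 26–31.

measures 26–31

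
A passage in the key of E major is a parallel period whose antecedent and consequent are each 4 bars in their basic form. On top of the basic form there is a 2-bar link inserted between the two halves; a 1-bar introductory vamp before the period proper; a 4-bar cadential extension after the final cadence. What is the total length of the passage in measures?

Basic parallel period: 4 + 4 = 8 bars.
8 (basic form) + 2 (link) + 1 (introduction) + 4 (cadential extension) = 15.

15 measures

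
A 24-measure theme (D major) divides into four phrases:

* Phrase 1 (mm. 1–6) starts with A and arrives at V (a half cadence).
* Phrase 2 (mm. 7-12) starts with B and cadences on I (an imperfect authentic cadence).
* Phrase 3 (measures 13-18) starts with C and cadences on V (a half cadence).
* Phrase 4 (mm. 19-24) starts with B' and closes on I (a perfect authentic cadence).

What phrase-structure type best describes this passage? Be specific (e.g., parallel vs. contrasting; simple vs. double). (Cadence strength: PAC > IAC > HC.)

contrasting double period

Four phrases in two halves: the first half (mm. 1–12) ends with an imperfect authentic cadence, the second (mm. 13-24) with a perfect authentic cadence — a large antecedent–consequent pair, i.e. a double period.
Phrase 3 begins with different material from phrase 1, making it contrasting.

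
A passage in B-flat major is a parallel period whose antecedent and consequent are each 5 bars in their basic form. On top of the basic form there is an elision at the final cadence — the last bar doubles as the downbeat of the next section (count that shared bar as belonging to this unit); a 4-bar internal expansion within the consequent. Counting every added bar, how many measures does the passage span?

Basic parallel period: 5 + 5 = 10 bars.
10 (basic form) + 4 (internal expansion) = 14.
The elision shares a bar with the next section but does not change this unit's count.

14 measures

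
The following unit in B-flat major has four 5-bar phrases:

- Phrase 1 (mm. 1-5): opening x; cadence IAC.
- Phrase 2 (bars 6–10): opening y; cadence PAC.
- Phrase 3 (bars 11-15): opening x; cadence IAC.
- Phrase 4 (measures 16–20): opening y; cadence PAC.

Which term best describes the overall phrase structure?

The cadence pattern IAC–PAC–IAC–PAC is weak–strong twice, and phrases 3–4 restate phrases 1–2: a period heard twice, not a double period (which would end weakly at phrase 2).

repeated period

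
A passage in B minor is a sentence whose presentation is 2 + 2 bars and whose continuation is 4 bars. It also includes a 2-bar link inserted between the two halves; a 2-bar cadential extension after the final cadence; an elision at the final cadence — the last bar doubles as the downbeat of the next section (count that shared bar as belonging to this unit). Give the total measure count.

Basic sentence: 2 + 2 + 4 = 8 bars.
8 (basic form) + 2 (link) + 2 (cadential extension) = 12.
The elision shares a bar with the next section but does not change this unit's count.

12 measures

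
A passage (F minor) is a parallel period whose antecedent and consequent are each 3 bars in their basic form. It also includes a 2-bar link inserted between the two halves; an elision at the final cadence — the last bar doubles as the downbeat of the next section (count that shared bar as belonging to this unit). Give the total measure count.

8 measures

Basic parallel period: 3 + 3 = 6 bars.
6 (basic form) + 2 (link) = 8.
The elision shares a bar with the next section but does not change this unit's count.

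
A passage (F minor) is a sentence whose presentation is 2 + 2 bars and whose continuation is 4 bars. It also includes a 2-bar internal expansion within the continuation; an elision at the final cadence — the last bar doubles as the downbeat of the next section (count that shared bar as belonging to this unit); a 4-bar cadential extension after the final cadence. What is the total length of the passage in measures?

Basic sentence: 2 + 2 + 4 = 8 bars.
8 (basic form) + 2 (internal expansion) + 4 (cadential extension) = 14.
The elision shares a bar with the next section but does not change this unit's count.

14 measures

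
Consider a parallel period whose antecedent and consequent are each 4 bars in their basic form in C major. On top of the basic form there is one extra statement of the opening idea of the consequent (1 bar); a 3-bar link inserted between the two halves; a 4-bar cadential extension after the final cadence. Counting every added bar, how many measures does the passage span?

Basic parallel period: 4 + 4 = 8 bars.
8 (basic form) + 1 (extra statement) + 3 (link) + 4 (cadential extension) = 16.

16 measures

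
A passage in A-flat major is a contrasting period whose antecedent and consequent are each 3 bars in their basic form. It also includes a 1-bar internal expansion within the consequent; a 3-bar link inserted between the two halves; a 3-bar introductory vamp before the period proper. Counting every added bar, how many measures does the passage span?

Basic contrasting period: 3 + 3 = 6 bars.
6 (basic form) + 1 (internal expansion) + 3 (link) + 3 (introduction) = 13.

13 measures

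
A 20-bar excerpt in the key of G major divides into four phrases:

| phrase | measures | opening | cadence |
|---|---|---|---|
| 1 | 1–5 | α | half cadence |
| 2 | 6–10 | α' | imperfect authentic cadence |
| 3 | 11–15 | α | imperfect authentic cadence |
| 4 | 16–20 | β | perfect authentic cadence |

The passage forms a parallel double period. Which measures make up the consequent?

measures 11–20

In a double period the first pair of phrases (ending imperfect authentic cadence) is the large antecedent and the second pair (ending perfect authentic cadence) is the large consequent; the consequent is measures 11–20.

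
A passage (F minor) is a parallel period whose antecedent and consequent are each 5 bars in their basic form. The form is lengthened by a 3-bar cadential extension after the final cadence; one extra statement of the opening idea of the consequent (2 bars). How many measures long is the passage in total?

Basic parallel period: 5 + 5 = 10 bars.
10 (basic form) + 3 (cadential extension) + 2 (extra statement) = 15.

15 measures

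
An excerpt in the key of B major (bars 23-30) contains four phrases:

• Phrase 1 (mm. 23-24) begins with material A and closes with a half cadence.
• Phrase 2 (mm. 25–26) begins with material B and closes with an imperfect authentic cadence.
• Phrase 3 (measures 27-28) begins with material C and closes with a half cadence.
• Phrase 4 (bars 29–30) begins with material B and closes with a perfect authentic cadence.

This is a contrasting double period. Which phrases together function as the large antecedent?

phrases 1 and 2

In a double period the first pair of phrases (ending imperfect authentic cadence) is the large antecedent and the second pair (ending perfect authentic cadence) is the large consequent; the antecedent is phrases 1 and 2.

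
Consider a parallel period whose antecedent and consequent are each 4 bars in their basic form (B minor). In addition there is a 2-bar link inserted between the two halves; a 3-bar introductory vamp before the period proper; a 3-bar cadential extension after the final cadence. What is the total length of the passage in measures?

16 measures

Basic parallel period: 4 + 4 = 8 bars.
8 (basic form) + 2 (link) + 3 (introduction) + 3 (cadential extension) = 16.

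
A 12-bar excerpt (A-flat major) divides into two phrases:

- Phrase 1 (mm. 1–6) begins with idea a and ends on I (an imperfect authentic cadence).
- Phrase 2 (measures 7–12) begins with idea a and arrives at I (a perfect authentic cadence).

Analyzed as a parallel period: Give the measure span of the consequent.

The antecedent is the phrase ending with the weaker cadence (imperfect authentic cadence, phrase 1) and the consequent the one ending more conclusively (perfect authentic cadence, phrase 2); the consequent is mm. 7–12.

measures 7–12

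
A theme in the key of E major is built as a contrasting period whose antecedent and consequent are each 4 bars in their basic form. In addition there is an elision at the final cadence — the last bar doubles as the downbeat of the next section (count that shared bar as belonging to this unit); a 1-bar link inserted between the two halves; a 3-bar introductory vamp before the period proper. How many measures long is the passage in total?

12 measures

Basic contrasting period: 4 + 4 = 8 bars.
8 (basic form) + 1 (link) + 3 (introduction) = 12.
The elision shares a bar with the next section but does not change this unit's count.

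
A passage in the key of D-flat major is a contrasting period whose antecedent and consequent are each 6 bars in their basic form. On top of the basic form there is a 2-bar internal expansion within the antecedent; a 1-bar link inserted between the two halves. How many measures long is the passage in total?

Basic contrasting period: 6 + 6 = 12 bars.
12 (basic form) + 2 (internal expansion) + 1 (link) = 15.

15 measures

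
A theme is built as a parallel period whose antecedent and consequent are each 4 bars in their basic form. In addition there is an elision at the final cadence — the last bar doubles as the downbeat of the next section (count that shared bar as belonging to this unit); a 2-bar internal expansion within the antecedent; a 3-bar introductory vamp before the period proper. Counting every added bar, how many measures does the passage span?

13 measures

Basic parallel period: 4 + 4 = 8 bars.
8 (basic form) + 2 (internal expansion) + 3 (introduction) = 13.
The elision shares a bar with the next section but does not change this unit's count.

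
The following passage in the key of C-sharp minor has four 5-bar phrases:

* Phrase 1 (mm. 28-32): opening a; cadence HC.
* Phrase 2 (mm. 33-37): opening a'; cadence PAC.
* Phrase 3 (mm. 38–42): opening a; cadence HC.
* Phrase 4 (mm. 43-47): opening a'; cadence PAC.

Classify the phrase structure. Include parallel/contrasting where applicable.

repeated period

The cadence pattern HC–PAC–HC–PAC is weak–strong twice, and phrases 3–4 restate phrases 1–2: a period heard twice, not a double period (which would end weakly at phrase 2).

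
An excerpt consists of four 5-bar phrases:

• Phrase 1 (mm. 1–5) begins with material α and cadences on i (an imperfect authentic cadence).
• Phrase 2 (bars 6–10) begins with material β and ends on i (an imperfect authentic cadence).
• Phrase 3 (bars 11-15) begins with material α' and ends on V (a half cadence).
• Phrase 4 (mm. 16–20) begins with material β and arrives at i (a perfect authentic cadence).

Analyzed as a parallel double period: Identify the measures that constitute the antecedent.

measures 1–10

In a double period the four phrases pair into a large antecedent (phrases 1–2, ending imperfect authentic cadence) and a large consequent (phrases 3–4, ending perfect authentic cadence). The antecedent spans mm. 1–10.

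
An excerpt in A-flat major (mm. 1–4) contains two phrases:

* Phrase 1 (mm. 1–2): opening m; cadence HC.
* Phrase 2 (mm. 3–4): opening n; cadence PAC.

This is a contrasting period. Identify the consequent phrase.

phrase 2

The phrase ending with the weaker cadence (half cadence) is the antecedent; the one ending more conclusively (perfect authentic cadence) is the consequent. The consequent is phrase 2.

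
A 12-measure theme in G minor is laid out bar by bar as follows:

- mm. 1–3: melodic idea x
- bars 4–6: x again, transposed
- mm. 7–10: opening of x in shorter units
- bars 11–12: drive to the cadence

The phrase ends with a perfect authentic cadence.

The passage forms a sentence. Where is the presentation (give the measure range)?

The presentation of a sentence is the basic idea (bars 1-3) plus its repetition (mm. 4–6); the presentation is therefore mm. 1–6.

measures 1–6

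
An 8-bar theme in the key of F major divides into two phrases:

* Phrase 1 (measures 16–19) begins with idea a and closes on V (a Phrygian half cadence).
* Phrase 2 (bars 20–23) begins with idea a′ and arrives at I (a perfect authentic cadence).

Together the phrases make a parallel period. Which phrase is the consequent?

phrase 2

The phrase ending with the weaker cadence (Phrygian half cadence) is the antecedent; the one ending more conclusively (perfect authentic cadence) is the consequent. The consequent is phrase 2.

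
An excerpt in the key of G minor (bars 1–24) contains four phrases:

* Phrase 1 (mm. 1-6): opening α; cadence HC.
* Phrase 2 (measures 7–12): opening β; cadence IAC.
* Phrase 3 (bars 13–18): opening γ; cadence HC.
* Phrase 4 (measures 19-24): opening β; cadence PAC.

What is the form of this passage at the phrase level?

Four phrases in two halves: the first half (measures 1-12) ends with an imperfect authentic cadence, the second (mm. 13–24) with a perfect authentic cadence — a large antecedent–consequent pair, i.e. a double period.
Phrase 3 begins with different material from phrase 1, making it contrasting.

contrasting double period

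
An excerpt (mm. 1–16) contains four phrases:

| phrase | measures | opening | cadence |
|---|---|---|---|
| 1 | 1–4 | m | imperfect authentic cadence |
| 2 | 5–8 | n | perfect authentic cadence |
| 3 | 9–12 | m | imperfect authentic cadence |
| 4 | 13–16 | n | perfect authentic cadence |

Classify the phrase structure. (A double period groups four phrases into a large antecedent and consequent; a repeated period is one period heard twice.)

The cadence pattern IAC–PAC–IAC–PAC is weak–strong twice, and phrases 3–4 restate phrases 1–2: a period heard twice, not a double period (which would end weakly at phrase 2).

repeated period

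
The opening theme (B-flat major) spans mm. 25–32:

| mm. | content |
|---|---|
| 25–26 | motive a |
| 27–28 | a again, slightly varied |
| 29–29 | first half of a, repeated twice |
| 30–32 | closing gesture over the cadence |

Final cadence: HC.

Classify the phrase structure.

Basic idea (mm. 25–26) + its repetition (bars 27-28) form the presentation; fragmentation and cadence (bars 29-32) form the continuation — the 8-bar whole is a sentence.

sentence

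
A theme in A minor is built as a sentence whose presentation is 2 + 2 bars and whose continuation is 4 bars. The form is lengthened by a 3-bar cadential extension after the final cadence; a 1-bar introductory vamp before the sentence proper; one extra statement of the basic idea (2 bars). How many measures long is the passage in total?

14 measures

Basic sentence: 2 + 2 + 4 = 8 bars.
8 (basic form) + 3 (cadential extension) + 1 (introduction) + 2 (extra statement) = 14.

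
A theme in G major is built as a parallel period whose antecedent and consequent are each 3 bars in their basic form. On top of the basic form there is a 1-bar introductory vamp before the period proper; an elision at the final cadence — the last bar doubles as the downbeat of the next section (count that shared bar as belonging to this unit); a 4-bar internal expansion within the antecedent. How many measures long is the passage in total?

Basic parallel period: 3 + 3 = 6 bars.
6 (basic form) + 1 (introduction) + 4 (internal expansion) = 11.
The elision shares a bar with the next section but does not change this unit's count.

11 measures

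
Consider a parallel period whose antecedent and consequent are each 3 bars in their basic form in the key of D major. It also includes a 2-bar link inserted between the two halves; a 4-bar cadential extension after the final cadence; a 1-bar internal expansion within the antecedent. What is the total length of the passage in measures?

13 measures

Basic parallel period: 3 + 3 = 6 bars.
6 (basic form) + 2 (link) + 4 (cadential extension) + 1 (internal expansion) = 13.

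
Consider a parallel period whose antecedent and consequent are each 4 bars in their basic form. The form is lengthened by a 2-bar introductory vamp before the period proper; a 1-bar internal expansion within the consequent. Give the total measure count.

11 measures

Basic parallel period: 4 + 4 = 8 bars.
8 (basic form) + 2 (introduction) + 1 (internal expansion) = 11.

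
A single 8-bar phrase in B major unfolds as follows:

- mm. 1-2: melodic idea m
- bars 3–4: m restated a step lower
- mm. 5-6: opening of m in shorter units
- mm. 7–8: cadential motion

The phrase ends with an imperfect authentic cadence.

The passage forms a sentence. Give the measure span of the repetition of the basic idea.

The presentation of a sentence is the basic idea (measures 1–2) plus its repetition (mm. 3-4); the repetition of the basic idea is therefore bars 3–4.

measures 3–4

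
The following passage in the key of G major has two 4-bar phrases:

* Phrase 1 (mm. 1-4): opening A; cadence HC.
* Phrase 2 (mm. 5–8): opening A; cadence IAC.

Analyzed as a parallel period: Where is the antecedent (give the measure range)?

measures 1–4

The antecedent is the phrase ending with the weaker cadence (half cadence, phrase 1) and the consequent the one ending more conclusively (imperfect authentic cadence, phrase 2); the antecedent is measures 1-4.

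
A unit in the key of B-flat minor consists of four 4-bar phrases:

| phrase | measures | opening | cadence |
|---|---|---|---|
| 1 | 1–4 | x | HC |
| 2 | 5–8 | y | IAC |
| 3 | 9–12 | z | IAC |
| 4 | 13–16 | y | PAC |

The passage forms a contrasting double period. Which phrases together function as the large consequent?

In a double period the first pair of phrases (ending imperfect authentic cadence) is the large antecedent and the second pair (ending perfect authentic cadence) is the large consequent; the consequent is phrases 3 and 4.

phrases 3 and 4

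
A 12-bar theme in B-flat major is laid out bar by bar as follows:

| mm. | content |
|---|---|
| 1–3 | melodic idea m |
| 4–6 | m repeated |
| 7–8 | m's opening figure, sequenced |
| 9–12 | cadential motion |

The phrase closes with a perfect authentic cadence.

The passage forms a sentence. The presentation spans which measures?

The presentation of a sentence is the basic idea (mm. 1-3) plus its repetition (measures 4–6); the presentation is therefore mm. 1-6.

measures 1–6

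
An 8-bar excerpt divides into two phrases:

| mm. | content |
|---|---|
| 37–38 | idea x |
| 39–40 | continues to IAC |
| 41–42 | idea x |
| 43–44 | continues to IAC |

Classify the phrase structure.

Both phrases have the same opening (x) and the same cadence (imperfect authentic cadence): the second is a restatement, not a consequent, so this is a repeated phrase rather than a period.

repeated phrase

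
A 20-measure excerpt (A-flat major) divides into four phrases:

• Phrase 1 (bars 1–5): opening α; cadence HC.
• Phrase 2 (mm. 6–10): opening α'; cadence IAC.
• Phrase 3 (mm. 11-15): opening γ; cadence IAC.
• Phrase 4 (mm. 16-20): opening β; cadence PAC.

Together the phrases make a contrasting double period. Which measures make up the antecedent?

measures 1–10

In a double period the first pair of phrases (ending imperfect authentic cadence) is the large antecedent and the second pair (ending perfect authentic cadence) is the large consequent; the antecedent is measures 1–10.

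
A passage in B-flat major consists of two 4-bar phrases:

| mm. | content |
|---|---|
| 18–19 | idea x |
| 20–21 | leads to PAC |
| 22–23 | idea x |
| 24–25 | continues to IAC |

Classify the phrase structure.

phrase group

The second phrase closes with an imperfect authentic cadence, which is not stronger than the first phrase's perfect authentic cadence; without a weak→strong cadential pair there is no antecedent–consequent relationship, so this is a phrase group rather than a period.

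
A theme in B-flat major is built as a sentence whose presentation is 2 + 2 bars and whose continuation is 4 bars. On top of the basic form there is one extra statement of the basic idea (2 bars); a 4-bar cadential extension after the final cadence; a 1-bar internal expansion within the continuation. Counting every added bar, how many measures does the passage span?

15 measures

Basic sentence: 2 + 2 + 4 = 8 bars.
8 (basic form) + 2 (extra statement) + 4 (cadential extension) + 1 (internal expansion) = 15.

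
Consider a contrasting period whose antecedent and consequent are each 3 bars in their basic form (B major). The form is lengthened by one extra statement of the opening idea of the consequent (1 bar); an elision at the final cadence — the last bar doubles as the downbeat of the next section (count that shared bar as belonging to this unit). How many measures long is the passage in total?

Basic contrasting period: 3 + 3 = 6 bars.
6 (basic form) + 1 (extra statement) = 7.
The elision shares a bar with the next section but does not change this unit's count.

7 measures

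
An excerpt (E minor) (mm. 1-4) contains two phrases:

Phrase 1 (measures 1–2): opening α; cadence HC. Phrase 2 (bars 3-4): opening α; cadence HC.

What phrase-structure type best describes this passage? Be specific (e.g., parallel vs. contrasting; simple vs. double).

repeated phrase

Both phrases have the same opening (α) and the same cadence (half cadence): the second is a restatement, not a consequent, so this is a repeated phrase rather than a period.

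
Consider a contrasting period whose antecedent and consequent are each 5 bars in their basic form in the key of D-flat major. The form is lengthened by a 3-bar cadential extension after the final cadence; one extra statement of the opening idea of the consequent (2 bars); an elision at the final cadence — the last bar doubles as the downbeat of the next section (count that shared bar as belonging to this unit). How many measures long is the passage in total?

Basic contrasting period: 5 + 5 = 10 bars.
10 (basic form) + 3 (cadential extension) + 2 (extra statement) = 15.
The elision shares a bar with the next section but does not change this unit's count.

15 measures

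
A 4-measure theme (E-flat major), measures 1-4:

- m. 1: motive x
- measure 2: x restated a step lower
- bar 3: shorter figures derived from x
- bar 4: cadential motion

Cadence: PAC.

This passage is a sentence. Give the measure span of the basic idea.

The presentation of a sentence is the basic idea (measure 1) plus its repetition (m. 2); the basic idea is therefore m. 1.

measures 1–1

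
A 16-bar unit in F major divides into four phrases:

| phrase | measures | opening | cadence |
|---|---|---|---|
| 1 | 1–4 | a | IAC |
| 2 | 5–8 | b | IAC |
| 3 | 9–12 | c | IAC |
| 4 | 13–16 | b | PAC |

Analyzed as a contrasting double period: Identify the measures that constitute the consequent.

In a double period the four phrases pair into a large antecedent (phrases 1–2, ending imperfect authentic cadence) and a large consequent (phrases 3–4, ending perfect authentic cadence). The consequent spans mm. 9-16.

measures 9–16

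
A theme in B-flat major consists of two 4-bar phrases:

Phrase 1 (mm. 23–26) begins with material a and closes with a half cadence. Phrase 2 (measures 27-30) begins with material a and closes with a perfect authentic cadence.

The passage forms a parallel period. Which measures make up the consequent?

measures 27–30

The antecedent is the phrase ending with the weaker cadence (half cadence, phrase 1) and the consequent the one ending more conclusively (perfect authentic cadence, phrase 2); the consequent is bars 27–30.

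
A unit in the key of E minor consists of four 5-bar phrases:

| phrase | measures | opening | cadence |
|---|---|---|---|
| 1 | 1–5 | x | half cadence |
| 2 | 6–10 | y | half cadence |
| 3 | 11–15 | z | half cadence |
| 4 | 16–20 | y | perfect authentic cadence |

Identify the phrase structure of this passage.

Four phrases in two halves: the first half (mm. 1–10) ends with a half cadence, the second (mm. 11–20) with a perfect authentic cadence — a large antecedent–consequent pair, i.e. a double period.
Phrase 3 begins with different material from phrase 1, making it contrasting.

contrasting double period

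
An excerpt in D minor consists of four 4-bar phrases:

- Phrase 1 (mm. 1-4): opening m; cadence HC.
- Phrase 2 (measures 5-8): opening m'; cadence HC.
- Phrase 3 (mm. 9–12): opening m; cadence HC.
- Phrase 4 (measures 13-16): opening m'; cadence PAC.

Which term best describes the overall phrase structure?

parallel double period

Four phrases in two halves: the first half (mm. 1-8) ends with a half cadence, the second (bars 9–16) with a perfect authentic cadence — a large antecedent–consequent pair, i.e. a double period.
Phrase 3 begins with the same material as phrase 1, making it parallel.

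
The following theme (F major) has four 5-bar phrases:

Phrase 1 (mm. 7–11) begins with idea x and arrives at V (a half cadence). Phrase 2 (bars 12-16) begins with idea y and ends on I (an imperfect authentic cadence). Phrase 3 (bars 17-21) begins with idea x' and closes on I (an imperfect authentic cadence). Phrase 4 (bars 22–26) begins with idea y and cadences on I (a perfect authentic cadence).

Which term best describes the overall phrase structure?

parallel double period

Four phrases in two halves: the first half (bars 7–16) ends with an imperfect authentic cadence, the second (mm. 17-26) with a perfect authentic cadence — a large antecedent–consequent pair, i.e. a double period.
Phrase 3 begins with the same material as phrase 1, making it parallel.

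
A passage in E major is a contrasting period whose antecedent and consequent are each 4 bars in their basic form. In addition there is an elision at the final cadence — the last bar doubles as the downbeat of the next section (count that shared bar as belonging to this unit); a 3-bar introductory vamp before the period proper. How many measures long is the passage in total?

11 measures

Basic contrasting period: 4 + 4 = 8 bars.
8 (basic form) + 3 (introduction) = 11.
The elision shares a bar with the next section but does not change this unit's count.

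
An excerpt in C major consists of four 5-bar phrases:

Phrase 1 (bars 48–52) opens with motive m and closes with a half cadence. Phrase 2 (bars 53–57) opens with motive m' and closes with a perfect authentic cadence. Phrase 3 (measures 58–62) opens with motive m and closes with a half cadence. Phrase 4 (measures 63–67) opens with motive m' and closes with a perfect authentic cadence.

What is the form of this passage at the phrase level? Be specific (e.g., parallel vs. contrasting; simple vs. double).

repeated period

The cadence pattern HC–PAC–HC–PAC is weak–strong twice, and phrases 3–4 restate phrases 1–2: a period heard twice, not a double period (which would end weakly at phrase 2).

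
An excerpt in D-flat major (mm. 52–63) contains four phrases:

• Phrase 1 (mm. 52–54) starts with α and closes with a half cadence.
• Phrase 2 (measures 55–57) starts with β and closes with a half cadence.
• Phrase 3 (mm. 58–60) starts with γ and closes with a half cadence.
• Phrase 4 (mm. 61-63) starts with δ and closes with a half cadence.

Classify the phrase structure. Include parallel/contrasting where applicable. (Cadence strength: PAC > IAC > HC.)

Phrase 4 ends with a half cadence, no stronger than phrase 2's half cadence, so the four phrases do not form a double period; nor do phrases 3–4 duplicate 1–2, so it is not a repeated period. With no phrase reaching a conclusive cadence, the passage is a phrase group.

phrase group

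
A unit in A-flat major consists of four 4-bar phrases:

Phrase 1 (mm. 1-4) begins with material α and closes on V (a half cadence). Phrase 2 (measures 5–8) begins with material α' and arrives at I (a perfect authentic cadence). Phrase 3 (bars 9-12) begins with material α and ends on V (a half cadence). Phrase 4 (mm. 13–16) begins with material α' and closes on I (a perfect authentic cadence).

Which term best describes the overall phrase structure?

repeated period

The cadence pattern HC–PAC–HC–PAC is weak–strong twice, and phrases 3–4 restate phrases 1–2: a period heard twice, not a double period (which would end weakly at phrase 2).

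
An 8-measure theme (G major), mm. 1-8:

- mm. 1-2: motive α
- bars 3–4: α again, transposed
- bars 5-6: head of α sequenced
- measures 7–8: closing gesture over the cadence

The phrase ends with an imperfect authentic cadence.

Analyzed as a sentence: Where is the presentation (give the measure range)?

The presentation of a sentence is the basic idea (measures 1–2) plus its repetition (measures 3-4); the presentation is therefore mm. 1-4.

measures 1–4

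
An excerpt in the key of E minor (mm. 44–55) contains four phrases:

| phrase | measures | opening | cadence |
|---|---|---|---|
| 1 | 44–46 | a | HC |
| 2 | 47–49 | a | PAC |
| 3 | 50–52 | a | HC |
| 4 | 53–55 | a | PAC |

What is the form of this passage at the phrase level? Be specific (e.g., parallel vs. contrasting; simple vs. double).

repeated period

The cadence pattern HC–PAC–HC–PAC is weak–strong twice, and phrases 3–4 restate phrases 1–2: a period heard twice, not a double period (which would end weakly at phrase 2).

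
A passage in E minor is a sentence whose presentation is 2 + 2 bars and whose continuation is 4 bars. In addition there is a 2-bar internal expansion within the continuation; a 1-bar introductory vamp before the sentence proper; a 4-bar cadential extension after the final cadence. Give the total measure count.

15 measures

Basic sentence: 2 + 2 + 4 = 8 bars.
8 (basic form) + 2 (internal expansion) + 1 (introduction) + 4 (cadential extension) = 15.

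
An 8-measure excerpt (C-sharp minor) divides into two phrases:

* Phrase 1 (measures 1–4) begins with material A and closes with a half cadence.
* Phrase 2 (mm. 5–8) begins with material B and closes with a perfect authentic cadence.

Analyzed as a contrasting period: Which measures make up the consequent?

measures 5–8

The antecedent is the phrase ending with the weaker cadence (half cadence, phrase 1) and the consequent the one ending more conclusively (perfect authentic cadence, phrase 2); the consequent is mm. 5-8.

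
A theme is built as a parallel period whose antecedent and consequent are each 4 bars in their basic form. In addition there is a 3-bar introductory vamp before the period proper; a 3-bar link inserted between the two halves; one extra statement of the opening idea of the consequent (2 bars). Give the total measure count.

16 measures

Basic parallel period: 4 + 4 = 8 bars.
8 (basic form) + 3 (introduction) + 3 (link) + 2 (extra statement) = 16.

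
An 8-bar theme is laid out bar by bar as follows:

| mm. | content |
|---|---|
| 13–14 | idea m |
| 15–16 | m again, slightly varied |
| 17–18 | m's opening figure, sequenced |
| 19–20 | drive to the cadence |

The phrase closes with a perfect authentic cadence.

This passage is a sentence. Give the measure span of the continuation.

After the presentation (mm. 13-16), the continuation covers the fragmentation through the cadence: mm. 17–20.

measures 17–20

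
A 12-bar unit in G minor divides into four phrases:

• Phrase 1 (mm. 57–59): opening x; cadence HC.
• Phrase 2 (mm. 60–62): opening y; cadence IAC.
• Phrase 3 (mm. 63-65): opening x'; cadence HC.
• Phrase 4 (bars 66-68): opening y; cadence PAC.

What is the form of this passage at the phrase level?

Four phrases in two halves: the first half (mm. 57-62) ends with an imperfect authentic cadence, the second (mm. 63–68) with a perfect authentic cadence — a large antecedent–consequent pair, i.e. a double period.
Phrase 3 begins with the same material as phrase 1, making it parallel.

parallel double period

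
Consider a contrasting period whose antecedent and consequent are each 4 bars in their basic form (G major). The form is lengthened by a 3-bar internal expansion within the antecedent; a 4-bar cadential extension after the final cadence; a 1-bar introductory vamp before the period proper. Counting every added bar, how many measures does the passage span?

Basic contrasting period: 4 + 4 = 8 bars.
8 (basic form) + 3 (internal expansion) + 4 (cadential extension) + 1 (introduction) = 16.

16 measures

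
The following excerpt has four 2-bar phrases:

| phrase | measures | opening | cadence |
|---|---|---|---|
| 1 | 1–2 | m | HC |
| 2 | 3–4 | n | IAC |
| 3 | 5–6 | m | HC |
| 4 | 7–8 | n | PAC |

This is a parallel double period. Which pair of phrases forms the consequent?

phrases 3 and 4

In a double period the first pair of phrases (ending imperfect authentic cadence) is the large antecedent and the second pair (ending perfect authentic cadence) is the large consequent; the consequent is phrases 3 and 4.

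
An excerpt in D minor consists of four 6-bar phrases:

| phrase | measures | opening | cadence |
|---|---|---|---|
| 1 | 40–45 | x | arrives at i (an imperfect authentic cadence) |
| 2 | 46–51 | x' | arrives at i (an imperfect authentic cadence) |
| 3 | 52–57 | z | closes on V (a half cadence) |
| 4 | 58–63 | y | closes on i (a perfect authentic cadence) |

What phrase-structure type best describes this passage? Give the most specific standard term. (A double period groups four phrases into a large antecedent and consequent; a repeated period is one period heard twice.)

contrasting double period

Four phrases in two halves: the first half (mm. 40–51) ends with an imperfect authentic cadence, the second (mm. 52–63) with a perfect authentic cadence — a large antecedent–consequent pair, i.e. a double period.
Phrase 3 begins with different material from phrase 1, making it contrasting.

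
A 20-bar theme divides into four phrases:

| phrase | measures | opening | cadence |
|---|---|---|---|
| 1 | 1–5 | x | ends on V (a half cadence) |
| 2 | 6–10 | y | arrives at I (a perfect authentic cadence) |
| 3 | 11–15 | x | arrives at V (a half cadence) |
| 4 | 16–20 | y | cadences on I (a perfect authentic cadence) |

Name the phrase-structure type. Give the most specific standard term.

repeated period

The cadence pattern HC–PAC–HC–PAC is weak–strong twice, and phrases 3–4 restate phrases 1–2: a period heard twice, not a double period (which would end weakly at phrase 2).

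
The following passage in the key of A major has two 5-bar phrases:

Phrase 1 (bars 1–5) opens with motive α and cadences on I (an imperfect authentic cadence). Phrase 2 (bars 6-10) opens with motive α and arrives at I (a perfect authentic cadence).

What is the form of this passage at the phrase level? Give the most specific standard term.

Phrase 1 ends with an imperfect authentic cadence (weaker) and phrase 2 with a perfect authentic cadence (stronger): antecedent + consequent = a period.
The two phrases open with the same material (α / α), so the period is parallel.

parallel period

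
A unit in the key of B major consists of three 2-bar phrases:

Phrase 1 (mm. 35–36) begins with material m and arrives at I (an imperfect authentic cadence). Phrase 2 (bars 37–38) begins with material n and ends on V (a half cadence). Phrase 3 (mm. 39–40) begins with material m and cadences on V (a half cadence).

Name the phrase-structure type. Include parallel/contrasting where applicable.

The final phrase closes with a half cadence, which is not stronger than the preceding half cadence; the 3 phrases lack an overall antecedent–consequent design and so form a phrase group.

phrase group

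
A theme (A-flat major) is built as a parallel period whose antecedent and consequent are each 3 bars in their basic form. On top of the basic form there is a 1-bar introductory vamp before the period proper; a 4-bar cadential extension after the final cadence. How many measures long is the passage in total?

Basic parallel period: 3 + 3 = 6 bars.
6 (basic form) + 1 (introduction) + 4 (cadential extension) = 11.

11 measures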